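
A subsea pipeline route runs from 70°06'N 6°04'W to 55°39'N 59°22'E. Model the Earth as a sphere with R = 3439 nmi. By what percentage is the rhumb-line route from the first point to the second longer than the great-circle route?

4.5%

Great circle: σ = 0.5430 rad → d_gc = Rσ = 1867.4 nmi
Rhumb: Δφ = -0.2522, Δλ = +1.1420, Δψ = -0.5664, q = Δφ/Δψ = 0.4453 → d_rh = R√(Δφ²+q²Δλ²) = 1952.2 nmi
Excess = (1952.2 − 1867.4) / 1867.4 = 84.8 / 1867.4 = 4.54% ≈ 4.5%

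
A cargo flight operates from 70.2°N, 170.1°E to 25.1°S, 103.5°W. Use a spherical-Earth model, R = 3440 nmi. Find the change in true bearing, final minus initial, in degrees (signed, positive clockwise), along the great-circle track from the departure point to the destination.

+56.3°

Initial bearing θ₁ = atan2(sin Δλ cos φ₂, cos φ₁ sin φ₂ − sin φ₁ cos φ₂ cos Δλ) = 102.31°
Final bearing θ₂ = (initial bearing from the destination back to the start) + 180° = 158.56°
Δθ = θ₂ − θ₁ = +56.3°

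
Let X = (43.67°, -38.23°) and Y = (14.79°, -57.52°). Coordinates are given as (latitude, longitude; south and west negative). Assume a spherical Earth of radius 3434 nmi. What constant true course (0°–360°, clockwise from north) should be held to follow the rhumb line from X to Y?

209.8°

Meridional parts: M(φ₁)=+0.8489, M(φ₂)=+0.2610 → ΔM = -0.5879;  Δλ = -0.3367 rad
tan C = Δλ / ΔM = +0.5727 → C = 209.80°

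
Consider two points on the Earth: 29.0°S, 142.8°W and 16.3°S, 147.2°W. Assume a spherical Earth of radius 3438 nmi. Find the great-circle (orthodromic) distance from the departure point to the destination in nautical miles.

Haversine: a = sin²(Δφ/2)+cos φ₁ cos φ₂ sin²(Δλ/2) = 0.01347;  σ = 2·atan2(√a,√(1−a))
σ = 13.329° → d = Rσ = 3438·0.23264 = 800 nmi

800 nmi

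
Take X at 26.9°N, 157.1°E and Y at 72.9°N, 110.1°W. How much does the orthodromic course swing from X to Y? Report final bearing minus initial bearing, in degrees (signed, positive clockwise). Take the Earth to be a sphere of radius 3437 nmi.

+82.2°

At departure: θ₁ = atan2(sin Δλ cos φ₂, cos φ₁ sin φ₂ − sin φ₁ cos φ₂ cos Δλ) = 18.88°
At arrival: θ₂ = atan2(sin Δλ cos φ₁, −cos φ₂ sin φ₁ + sin φ₂ cos φ₁ cos Δλ) = 101.09°
Δθ = θ₂ − θ₁ = +82.2°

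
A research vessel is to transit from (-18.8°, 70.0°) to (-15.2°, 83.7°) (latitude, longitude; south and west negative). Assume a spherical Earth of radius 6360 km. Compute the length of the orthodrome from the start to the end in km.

1508 km

Haversine: a = sin²(Δφ/2)+cos φ₁ cos φ₂ sin²(Δλ/2) = 0.01398;  σ = 2·atan2(√a,√(1−a))
σ = 13.582° → d = Rσ = 6360·0.23705 = 1508 km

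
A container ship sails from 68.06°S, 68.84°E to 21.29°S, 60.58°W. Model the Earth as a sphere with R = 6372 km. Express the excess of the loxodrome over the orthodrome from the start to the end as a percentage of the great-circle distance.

Great circle: σ = 1.4548 rad → d_gc = Rσ = 9270.1 km
Rhumb: Δφ = +0.8163, Δλ = -2.2588, Δψ = +1.2603, q = Δφ/Δψ = 0.6477 → d_rh = R√(Δφ²+q²Δλ²) = 10675.2 km
Excess = (10675.2 − 9270.1) / 9270.1 = 1405.1 / 9270.1 = 15.16% ≈ 15.2%

15.2%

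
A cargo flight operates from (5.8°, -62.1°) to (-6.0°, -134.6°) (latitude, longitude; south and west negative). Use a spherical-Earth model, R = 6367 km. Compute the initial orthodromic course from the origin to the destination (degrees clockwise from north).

261.9°

N = sin Δλ·cos φ₂ = -0.9485;  D = cos φ₁ sin φ₂ − sin φ₁ cos φ₂ cos Δλ = -0.1342
initial course = atan2(N, D) = 261.95°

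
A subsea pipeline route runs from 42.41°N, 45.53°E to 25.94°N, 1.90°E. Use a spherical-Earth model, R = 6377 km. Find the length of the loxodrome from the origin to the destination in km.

Δψ = ln[tan(π/4+φ₂/2)/tan(π/4+φ₁/2)] = -0.3498;  Δφ = -0.2875 rad,  Δλ = -0.7615 rad
q = Δφ/Δψ = 0.8218
d = R·√(Δφ² + q²Δλ²) = 6377·0.68867 = 4392 km

4392 km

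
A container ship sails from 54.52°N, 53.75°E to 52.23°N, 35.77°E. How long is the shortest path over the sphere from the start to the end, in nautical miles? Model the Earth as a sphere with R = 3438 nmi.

656 nmi

Haversine: a = sin²(Δφ/2)+cos φ₁ cos φ₂ sin²(Δλ/2) = 0.00908;  σ = 2·atan2(√a,√(1−a))
σ = 10.936° → d = Rσ = 3438·0.19087 = 656 nmi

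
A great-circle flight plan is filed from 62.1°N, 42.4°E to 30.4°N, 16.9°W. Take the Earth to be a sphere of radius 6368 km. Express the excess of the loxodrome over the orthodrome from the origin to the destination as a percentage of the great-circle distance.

Great circle: σ = 0.8589 rad → d_gc = Rσ = 5469.5 km
Rhumb: Δφ = -0.5533, Δλ = -1.0350, Δψ = -0.8353, q = Δφ/Δψ = 0.6623 → d_rh = R√(Δφ²+q²Δλ²) = 5609.7 km
Excess = (5609.7 − 5469.5) / 5469.5 = 140.2 / 5469.5 = 2.56% ≈ 2.6%

2.6%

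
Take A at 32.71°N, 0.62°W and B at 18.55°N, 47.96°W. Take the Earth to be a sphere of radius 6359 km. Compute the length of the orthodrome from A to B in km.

cos σ = sin φ₁ sin φ₂ + cos φ₁ cos φ₂ cos Δλ
      = sin(32.71°)sin(18.55°) + cos(32.71°)cos(18.55°)cos(-47.34°) = 0.7125
σ = 44.563° → d = Rσ = 6359·0.77778 = 4946 km

4946 km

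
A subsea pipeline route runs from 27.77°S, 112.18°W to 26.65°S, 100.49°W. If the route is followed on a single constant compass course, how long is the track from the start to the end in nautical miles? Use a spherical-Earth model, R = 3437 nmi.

627 nmi

Δψ = ln[tan(π/4+φ₂/2)/tan(π/4+φ₁/2)] = +0.0220;  Δφ = +0.0195 rad,  Δλ = +0.2040 rad
q = Δφ/Δψ = 0.8893
d = R·√(Δφ² + q²Δλ²) = 3437·0.18250 = 627 nmi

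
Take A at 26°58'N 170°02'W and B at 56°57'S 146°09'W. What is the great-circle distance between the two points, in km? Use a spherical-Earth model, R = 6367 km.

Haversine: a = sin²(Δφ/2)+cos φ₁ cos φ₂ sin²(Δλ/2) = 0.46782;  σ = 2·atan2(√a,√(1−a))
σ = 86.310° → d = Rσ = 6367·1.50640 = 9591 km

9591 km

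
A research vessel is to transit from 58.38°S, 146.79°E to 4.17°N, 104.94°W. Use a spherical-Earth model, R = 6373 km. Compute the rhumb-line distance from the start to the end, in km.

12060 km

Δψ = ln[tan(π/4+φ₂/2)/tan(π/4+φ₁/2)] = +1.3346;  Δφ = +1.0917 rad,  Δλ = +1.8897 rad
q = Δφ/Δψ = 0.8180
d = R·√(Δφ² + q²Δλ²) = 6373·1.89241 = 12060 km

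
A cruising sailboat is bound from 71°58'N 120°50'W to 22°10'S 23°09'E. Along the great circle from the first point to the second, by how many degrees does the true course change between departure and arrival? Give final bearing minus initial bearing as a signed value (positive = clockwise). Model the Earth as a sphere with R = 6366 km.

At departure: θ₁ = atan2(sin Δλ cos φ₂, cos φ₁ sin φ₂ − sin φ₁ cos φ₂ cos Δλ) = 42.44°
At arrival: θ₂ = atan2(sin Δλ cos φ₁, −cos φ₂ sin φ₁ + sin φ₂ cos φ₁ cos Δλ) = 166.96°
Δθ = θ₂ − θ₁ = +124.5°

+124.5°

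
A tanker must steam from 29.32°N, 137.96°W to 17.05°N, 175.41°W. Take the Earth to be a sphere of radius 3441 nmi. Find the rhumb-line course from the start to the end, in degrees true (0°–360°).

250.3°

Meridional parts: M(φ₁)=+0.5356, M(φ₂)=+0.3021 → ΔM = -0.2336;  Δλ = -0.6536 rad
tan C = Δλ / ΔM = +2.7983 → C = 250.34°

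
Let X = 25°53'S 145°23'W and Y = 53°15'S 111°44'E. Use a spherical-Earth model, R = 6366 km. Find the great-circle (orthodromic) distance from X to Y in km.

cos σ = sin φ₁ sin φ₂ + cos φ₁ cos φ₂ cos Δλ
      = sin(-25.88°)sin(-53.25°) + cos(-25.88°)cos(-53.25°)cos(-102.88°) = 0.2298
σ = 76.717° → d = Rσ = 6366·1.33897 = 8524 km

8524 km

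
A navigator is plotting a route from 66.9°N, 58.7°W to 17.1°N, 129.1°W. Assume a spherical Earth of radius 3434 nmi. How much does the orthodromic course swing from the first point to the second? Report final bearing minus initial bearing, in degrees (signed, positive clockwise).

-55.0°

At departure: θ₁ = atan2(sin Δλ cos φ₂, cos φ₁ sin φ₂ − sin φ₁ cos φ₂ cos Δλ) = 258.72°
At arrival: θ₂ = atan2(sin Δλ cos φ₁, −cos φ₂ sin φ₁ + sin φ₂ cos φ₁ cos Δλ) = 203.74°
Δθ = θ₂ − θ₁ = -55.0°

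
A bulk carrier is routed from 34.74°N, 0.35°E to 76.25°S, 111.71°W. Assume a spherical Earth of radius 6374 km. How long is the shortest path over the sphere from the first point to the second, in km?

14331 km

cos σ = sin φ₁ sin φ₂ + cos φ₁ cos φ₂ cos Δλ
      = sin(34.74°)sin(-76.25°) + cos(34.74°)cos(-76.25°)cos(-112.06°) = -0.6269
σ = 128.820° → d = Rσ = 6374·2.24834 = 14331 km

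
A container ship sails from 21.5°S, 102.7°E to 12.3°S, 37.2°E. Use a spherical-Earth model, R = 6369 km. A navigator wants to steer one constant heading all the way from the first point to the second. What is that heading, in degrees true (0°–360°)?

Meridional parts: M(φ₁)=-0.3844, M(φ₂)=-0.2163 → ΔM = +0.1680;  Δλ = -1.1432 rad
tan C = Δλ / ΔM = -6.8034 → C = 278.36°

278.4°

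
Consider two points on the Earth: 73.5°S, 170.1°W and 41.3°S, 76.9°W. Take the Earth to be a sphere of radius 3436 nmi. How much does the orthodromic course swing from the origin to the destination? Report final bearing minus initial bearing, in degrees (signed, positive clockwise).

-85.7°

Initial bearing θ₁ = atan2(sin Δλ cos φ₂, cos φ₁ sin φ₂ − sin φ₁ cos φ₂ cos Δλ) = 106.88°
Final bearing θ₂ = (initial bearing from the destination back to the start) + 180° = 21.21°
Δθ = θ₂ − θ₁ = -85.7°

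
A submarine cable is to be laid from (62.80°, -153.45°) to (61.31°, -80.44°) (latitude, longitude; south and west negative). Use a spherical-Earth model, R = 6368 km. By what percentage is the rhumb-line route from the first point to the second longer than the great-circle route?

Great circle: σ = 0.5655 rad → d_gc = Rσ = 3600.8 km
Rhumb: Δφ = -0.0260, Δλ = +1.2743, Δψ = -0.0555, q = Δφ/Δψ = 0.4685 → d_rh = R√(Δφ²+q²Δλ²) = 3805.4 km
Excess = (3805.4 − 3600.8) / 3600.8 = 204.6 / 3600.8 = 5.68% ≈ 5.7%

5.7%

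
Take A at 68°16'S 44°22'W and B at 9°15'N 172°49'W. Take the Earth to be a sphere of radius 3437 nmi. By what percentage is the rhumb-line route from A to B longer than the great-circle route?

10.0%

Great circle: σ = 1.9569 rad → d_gc = Rσ = 6725.9 nmi
Rhumb: Δφ = +1.3529, Δλ = -2.2419, Δψ = +1.8126, q = Δφ/Δψ = 0.7464 → d_rh = R√(Δφ²+q²Δλ²) = 7395.9 nmi
Excess = (7395.9 − 6725.9) / 6725.9 = 670.0 / 6725.9 = 9.96% ≈ 10.0%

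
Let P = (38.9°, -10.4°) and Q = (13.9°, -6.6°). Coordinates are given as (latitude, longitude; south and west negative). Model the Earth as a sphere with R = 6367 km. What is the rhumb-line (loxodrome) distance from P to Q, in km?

Rhumb course C = atan2(Δλ, Δψ) with Δψ = ln[tan(π/4+φ₂/2)/tan(π/4+φ₁/2)] = -0.4930, Δλ = +0.0663 → C = 172.34°
d = R·|Δφ| / |cos C| = 6367·0.43633 / 0.99107 = 2803 km

2803 km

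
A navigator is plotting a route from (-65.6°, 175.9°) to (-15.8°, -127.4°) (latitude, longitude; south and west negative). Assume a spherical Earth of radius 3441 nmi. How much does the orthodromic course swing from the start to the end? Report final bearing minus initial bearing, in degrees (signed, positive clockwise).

At departure: θ₁ = atan2(sin Δλ cos φ₂, cos φ₁ sin φ₂ − sin φ₁ cos φ₂ cos Δλ) = 65.38°
At arrival: θ₂ = atan2(sin Δλ cos φ₁, −cos φ₂ sin φ₁ + sin φ₂ cos φ₁ cos Δλ) = 22.97°
Δθ = θ₂ − θ₁ = -42.4°

-42.4°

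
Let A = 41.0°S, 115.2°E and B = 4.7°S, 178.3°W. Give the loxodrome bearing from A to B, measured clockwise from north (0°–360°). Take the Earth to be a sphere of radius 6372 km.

58.8°

Δψ = ln[tan(π/4+φ₂/2)/tan(π/4+φ₁/2)] = +0.7037
Δλ = +1.1606 rad (taken the short way round)
course = atan2(Δλ, Δψ) = 58.77°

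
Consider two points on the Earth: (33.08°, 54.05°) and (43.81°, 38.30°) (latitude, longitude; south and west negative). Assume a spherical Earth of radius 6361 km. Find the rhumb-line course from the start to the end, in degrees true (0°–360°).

Meridional parts: M(φ₁)=+0.6124, M(φ₂)=+0.8523 → ΔM = +0.2399;  Δλ = -0.2749 rad
tan C = Δλ / ΔM = -1.1458 → C = 311.11°

311.1°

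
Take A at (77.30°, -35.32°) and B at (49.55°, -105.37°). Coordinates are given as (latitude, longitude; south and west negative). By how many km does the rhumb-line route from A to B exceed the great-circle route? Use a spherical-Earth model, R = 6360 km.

Great circle: cos σ = sin φ₁ sin φ₂ + cos φ₁ cos φ₂ cos Δλ,  σ = 0.6583 rad → d_gc = 4186.9 km
Rhumb line: Δψ = -1.1971, q = Δφ/Δψ = 0.4046, d_rh = R√(Δφ²+q²Δλ²) = 4402.8 km
Excess = 4402.8 − 4186.9 = 215.9 ≈ 216 km

216 km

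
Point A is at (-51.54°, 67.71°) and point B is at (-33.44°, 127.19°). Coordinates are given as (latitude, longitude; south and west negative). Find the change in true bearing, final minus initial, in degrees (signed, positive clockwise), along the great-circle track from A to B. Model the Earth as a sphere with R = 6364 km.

At departure: θ₁ = atan2(sin Δλ cos φ₂, cos φ₁ sin φ₂ − sin φ₁ cos φ₂ cos Δλ) = 90.87°
At arrival: θ₂ = atan2(sin Δλ cos φ₁, −cos φ₂ sin φ₁ + sin φ₂ cos φ₁ cos Δλ) = 48.18°
Δθ = θ₂ − θ₁ = -42.7°

-42.7°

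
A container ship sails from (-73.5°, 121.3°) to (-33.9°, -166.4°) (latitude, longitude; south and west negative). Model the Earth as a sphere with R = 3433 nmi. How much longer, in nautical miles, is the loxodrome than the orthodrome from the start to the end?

149 nmi

Great circle: cos σ = sin φ₁ sin φ₂ + cos φ₁ cos φ₂ cos Δλ,  σ = 0.9192 rad → d_gc = 3155.6 nmi
Rhumb line: Δψ = +1.3015, q = Δφ/Δψ = 0.5310, d_rh = R√(Δφ²+q²Δλ²) = 3304.8 nmi
Excess = 3304.8 − 3155.6 = 149.2 ≈ 149 nmi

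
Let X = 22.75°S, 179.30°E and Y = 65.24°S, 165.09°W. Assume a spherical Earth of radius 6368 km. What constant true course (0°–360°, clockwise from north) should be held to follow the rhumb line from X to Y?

166.2°

Meridional parts: M(φ₁)=-0.4079, M(φ₂)=-1.5164 → ΔM = -1.1085;  Δλ = +0.2724 rad
tan C = Δλ / ΔM = -0.2458 → C = 166.19°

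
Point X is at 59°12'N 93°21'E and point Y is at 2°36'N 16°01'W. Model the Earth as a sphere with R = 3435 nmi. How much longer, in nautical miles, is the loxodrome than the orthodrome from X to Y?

Great circle: cos σ = sin φ₁ sin φ₂ + cos φ₁ cos φ₂ cos Δλ,  σ = 1.7018 rad → d_gc = 5845.8 nmi
Rhumb line: Δψ = -1.2440, q = Δφ/Δψ = 0.7941, d_rh = R√(Δφ²+q²Δλ²) = 6214.9 nmi
Excess = 6214.9 − 5845.8 = 369.1 ≈ 369 nmi

369 nmi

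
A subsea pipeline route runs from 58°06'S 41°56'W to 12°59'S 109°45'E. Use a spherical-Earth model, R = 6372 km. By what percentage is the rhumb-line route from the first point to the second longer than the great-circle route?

Great circle: σ = 1.8365 rad → d_gc = Rσ = 11702.1 km
Rhumb: Δφ = +0.7874, Δλ = +2.6474, Δψ = +1.0239, q = Δφ/Δψ = 0.7691 → d_rh = R√(Δφ²+q²Δλ²) = 13909.8 km
Excess = (13909.8 − 11702.1) / 11702.1 = 2207.7 / 11702.1 = 18.87% ≈ 18.9%

18.9%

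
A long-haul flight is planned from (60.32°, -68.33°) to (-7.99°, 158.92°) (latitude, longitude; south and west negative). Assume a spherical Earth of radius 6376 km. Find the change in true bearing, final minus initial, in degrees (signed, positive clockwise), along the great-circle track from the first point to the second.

At departure: θ₁ = atan2(sin Δλ cos φ₂, cos φ₁ sin φ₂ − sin φ₁ cos φ₂ cos Δλ) = 305.32°
At arrival: θ₂ = atan2(sin Δλ cos φ₁, −cos φ₂ sin φ₁ + sin φ₂ cos φ₁ cos Δλ) = 204.08°
Δθ = θ₂ − θ₁ = -101.2°

-101.2°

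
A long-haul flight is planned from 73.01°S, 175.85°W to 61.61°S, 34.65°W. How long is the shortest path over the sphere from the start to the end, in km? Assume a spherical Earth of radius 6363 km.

4759 km

Haversine: a = sin²(Δφ/2)+cos φ₁ cos φ₂ sin²(Δλ/2) = 0.13347;  σ = 2·atan2(√a,√(1−a))
σ = 42.857° → d = Rσ = 6363·0.74799 = 4759 km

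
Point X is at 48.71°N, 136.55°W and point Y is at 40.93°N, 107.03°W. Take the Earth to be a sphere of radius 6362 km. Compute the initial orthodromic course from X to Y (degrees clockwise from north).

99.4°

θ = atan2( sin Δλ·cos φ₂ ,  cos φ₁ sin φ₂ − sin φ₁ cos φ₂ cos Δλ )
  = atan2(+0.3723, -0.0617) = 99.41°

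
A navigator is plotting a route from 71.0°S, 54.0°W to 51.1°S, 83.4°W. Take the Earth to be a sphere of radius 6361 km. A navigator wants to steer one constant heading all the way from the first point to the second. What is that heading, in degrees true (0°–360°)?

325.5°

Meridional parts: M(φ₁)=-1.7877, M(φ₂)=-1.0409 → ΔM = +0.7468;  Δλ = -0.5131 rad
tan C = Δλ / ΔM = -0.6871 → C = 325.51°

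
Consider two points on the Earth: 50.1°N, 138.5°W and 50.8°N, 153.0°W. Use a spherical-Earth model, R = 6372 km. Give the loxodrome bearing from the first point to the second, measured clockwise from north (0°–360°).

274.3°

Δψ = ln[tan(π/4+φ₂/2)/tan(π/4+φ₁/2)] = +0.0192
Δλ = -0.2531 rad (taken the short way round)
course = atan2(Δλ, Δψ) = 274.34°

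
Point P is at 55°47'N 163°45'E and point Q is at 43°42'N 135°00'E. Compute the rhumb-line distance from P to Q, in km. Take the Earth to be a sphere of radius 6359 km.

Rhumb course C = atan2(Δλ, Δψ) with Δψ = ln[tan(π/4+φ₂/2)/tan(π/4+φ₁/2)] = -0.3287, Δλ = -0.5018 → C = 236.78°
d = R·|Δφ| / |cos C| = 6359·0.21089 / 0.54792 = 2448 km

2448 km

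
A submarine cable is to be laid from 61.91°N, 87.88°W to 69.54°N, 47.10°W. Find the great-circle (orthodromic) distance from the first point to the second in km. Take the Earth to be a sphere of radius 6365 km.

1997 km

Haversine: a = sin²(Δφ/2)+cos φ₁ cos φ₂ sin²(Δλ/2) = 0.02441;  σ = 2·atan2(√a,√(1−a))
σ = 17.976° → d = Rσ = 6365·0.31374 = 1997 km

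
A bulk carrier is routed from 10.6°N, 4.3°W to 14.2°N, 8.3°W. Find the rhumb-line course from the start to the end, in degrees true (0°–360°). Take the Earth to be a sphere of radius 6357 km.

312.7°

Meridional parts: M(φ₁)=+0.1861, M(φ₂)=+0.2504 → ΔM = +0.0643;  Δλ = -0.0698 rad
tan C = Δλ / ΔM = -1.0850 → C = 312.67°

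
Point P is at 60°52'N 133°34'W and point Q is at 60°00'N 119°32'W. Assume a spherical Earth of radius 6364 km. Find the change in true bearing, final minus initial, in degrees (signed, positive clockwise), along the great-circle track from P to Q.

+12.2°

Initial bearing θ₁ = atan2(sin Δλ cos φ₂, cos φ₁ sin φ₂ − sin φ₁ cos φ₂ cos Δλ) = 90.99°
Final bearing θ₂ = (initial bearing from the destination back to the start) + 180° = 103.21°
Δθ = θ₂ − θ₁ = +12.2°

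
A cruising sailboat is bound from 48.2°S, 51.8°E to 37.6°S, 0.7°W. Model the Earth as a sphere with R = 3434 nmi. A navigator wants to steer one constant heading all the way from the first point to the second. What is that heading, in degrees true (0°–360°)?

285.5°

Δψ = ln[tan(π/4+φ₂/2)/tan(π/4+φ₁/2)] = +0.2535
Δλ = -0.9163 rad (taken the short way round)
course = atan2(Δλ, Δψ) = 285.47°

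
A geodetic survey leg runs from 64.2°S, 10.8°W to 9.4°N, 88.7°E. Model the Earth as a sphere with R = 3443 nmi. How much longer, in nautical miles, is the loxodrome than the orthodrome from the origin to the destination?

280 nmi

Great circle: cos σ = sin φ₁ sin φ₂ + cos φ₁ cos φ₂ cos Δλ,  σ = 1.7905 rad → d_gc = 6164.6 nmi
Rhumb line: Δψ = +1.6387, q = Δφ/Δψ = 0.7839, d_rh = R√(Δφ²+q²Δλ²) = 6444.3 nmi
Excess = 6444.3 − 6164.6 = 279.7 ≈ 280 nmi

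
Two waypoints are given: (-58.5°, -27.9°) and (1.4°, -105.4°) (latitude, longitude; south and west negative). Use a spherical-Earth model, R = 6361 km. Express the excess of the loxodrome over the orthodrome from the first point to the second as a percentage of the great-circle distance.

2.5%

Great circle: σ = 1.4784 rad → d_gc = Rσ = 9404.4 km
Rhumb: Δφ = +1.0455, Δλ = -1.3526, Δψ = +1.2902, q = Δφ/Δψ = 0.8103 → d_rh = R√(Δφ²+q²Δλ²) = 9635.0 km
Excess = (9635.0 − 9404.4) / 9404.4 = 230.6 / 9404.4 = 2.452% ≈ 2.5%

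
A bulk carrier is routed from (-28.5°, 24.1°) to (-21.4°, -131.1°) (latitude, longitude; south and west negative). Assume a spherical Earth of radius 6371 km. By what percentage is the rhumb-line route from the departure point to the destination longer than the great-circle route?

12.9%

Great circle: σ = 2.1757 rad → d_gc = Rσ = 13861.2 km
Rhumb: Δφ = +0.1239, Δλ = -2.7088, Δψ = +0.1368, q = Δφ/Δψ = 0.9058 → d_rh = R√(Δφ²+q²Δλ²) = 15652.5 km
Excess = (15652.5 − 13861.2) / 13861.2 = 1791.3 / 13861.2 = 12.92% ≈ 12.9%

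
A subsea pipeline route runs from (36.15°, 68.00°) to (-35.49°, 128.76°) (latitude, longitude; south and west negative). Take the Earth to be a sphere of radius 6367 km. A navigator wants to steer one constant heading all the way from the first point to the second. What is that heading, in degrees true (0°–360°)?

Meridional parts: M(φ₁)=+0.6775, M(φ₂)=-0.6633 → ΔM = -1.3408;  Δλ = +1.0605 rad
tan C = Δλ / ΔM = -0.7909 → C = 141.66°

141.7°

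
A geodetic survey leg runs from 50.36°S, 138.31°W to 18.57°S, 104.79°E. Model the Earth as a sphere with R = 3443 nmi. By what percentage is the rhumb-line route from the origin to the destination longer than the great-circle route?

Great circle: σ = 1.5992 rad → d_gc = Rσ = 5505.9 nmi
Rhumb: Δφ = +0.5548, Δλ = -2.0403, Δψ = +0.6906, q = Δφ/Δψ = 0.8035 → d_rh = R√(Δφ²+q²Δλ²) = 5958.6 nmi
Excess = (5958.6 − 5505.9) / 5505.9 = 452.7 / 5505.9 = 8.22% ≈ 8.2%

8.2%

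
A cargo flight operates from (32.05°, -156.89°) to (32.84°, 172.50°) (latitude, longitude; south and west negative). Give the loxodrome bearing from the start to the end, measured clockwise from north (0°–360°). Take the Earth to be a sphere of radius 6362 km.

Meridional parts: M(φ₁)=+0.5911, M(φ₂)=+0.6074 → ΔM = +0.0163;  Δλ = -0.5342 rad
tan C = Δλ / ΔM = -32.6983 → C = 271.75°

271.8°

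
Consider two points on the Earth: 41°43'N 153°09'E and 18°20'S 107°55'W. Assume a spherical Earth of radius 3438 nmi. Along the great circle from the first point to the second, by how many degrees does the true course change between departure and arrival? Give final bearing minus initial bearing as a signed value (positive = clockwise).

+30.6°

At departure: θ₁ = atan2(sin Δλ cos φ₂, cos φ₁ sin φ₂ − sin φ₁ cos φ₂ cos Δλ) = 98.29°
At arrival: θ₂ = atan2(sin Δλ cos φ₁, −cos φ₂ sin φ₁ + sin φ₂ cos φ₁ cos Δλ) = 128.91°
Δθ = θ₂ − θ₁ = +30.6°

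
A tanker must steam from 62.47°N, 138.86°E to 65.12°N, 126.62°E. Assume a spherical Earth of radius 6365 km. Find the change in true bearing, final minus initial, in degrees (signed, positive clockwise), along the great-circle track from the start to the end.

-11.0°

At departure: θ₁ = atan2(sin Δλ cos φ₂, cos φ₁ sin φ₂ − sin φ₁ cos φ₂ cos Δλ) = 301.53°
At arrival: θ₂ = atan2(sin Δλ cos φ₁, −cos φ₂ sin φ₁ + sin φ₂ cos φ₁ cos Δλ) = 290.53°
Δθ = θ₂ − θ₁ = -11.0°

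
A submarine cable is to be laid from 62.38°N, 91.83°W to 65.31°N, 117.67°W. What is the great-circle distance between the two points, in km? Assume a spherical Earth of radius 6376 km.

1299 km

Haversine: a = sin²(Δφ/2)+cos φ₁ cos φ₂ sin²(Δλ/2) = 0.01033;  σ = 2·atan2(√a,√(1−a))
σ = 11.670° → d = Rσ = 6376·0.20367 = 1299 km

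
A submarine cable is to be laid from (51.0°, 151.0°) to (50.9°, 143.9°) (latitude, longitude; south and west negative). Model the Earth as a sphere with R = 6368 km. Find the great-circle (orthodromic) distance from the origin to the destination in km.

497 km

Haversine: a = sin²(Δφ/2)+cos φ₁ cos φ₂ sin²(Δλ/2) = 0.00152;  σ = 2·atan2(√a,√(1−a))
σ = 4.472° → d = Rσ = 6368·0.07806 = 497 km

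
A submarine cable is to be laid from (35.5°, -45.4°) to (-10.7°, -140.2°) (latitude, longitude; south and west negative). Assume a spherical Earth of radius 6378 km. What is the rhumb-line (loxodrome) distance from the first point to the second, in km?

11240 km

Δψ = ln[tan(π/4+φ₂/2)/tan(π/4+φ₁/2)] = -0.8514;  Δφ = -0.8063 rad,  Δλ = -1.6546 rad
q = Δφ/Δψ = 0.9471
d = R·√(Δφ² + q²Δλ²) = 6378·1.76235 = 11240 km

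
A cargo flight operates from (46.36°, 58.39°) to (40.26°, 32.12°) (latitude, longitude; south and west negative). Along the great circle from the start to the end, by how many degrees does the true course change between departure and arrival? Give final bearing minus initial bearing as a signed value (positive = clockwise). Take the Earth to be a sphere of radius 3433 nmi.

Initial bearing θ₁ = atan2(sin Δλ cos φ₂, cos φ₁ sin φ₂ − sin φ₁ cos φ₂ cos Δλ) = 261.71°
Final bearing θ₂ = (initial bearing from the destination back to the start) + 180° = 243.49°
Δθ = θ₂ − θ₁ = -18.2°

-18.2°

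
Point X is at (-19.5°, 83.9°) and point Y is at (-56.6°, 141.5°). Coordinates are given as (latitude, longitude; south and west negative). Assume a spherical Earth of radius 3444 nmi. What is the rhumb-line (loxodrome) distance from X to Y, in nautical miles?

3438 nmi

Rhumb course C = atan2(Δλ, Δψ) with Δψ = ln[tan(π/4+φ₂/2)/tan(π/4+φ₁/2)] = -0.8568, Δλ = +1.0053 → C = 130.44°
d = R·|Δφ| / |cos C| = 3444·0.64752 / 0.64866 = 3438 nmi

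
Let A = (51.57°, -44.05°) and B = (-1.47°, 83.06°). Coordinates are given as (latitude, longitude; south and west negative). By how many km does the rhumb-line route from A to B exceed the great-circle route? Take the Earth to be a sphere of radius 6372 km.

Great circle: cos σ = sin φ₁ sin φ₂ + cos φ₁ cos φ₂ cos Δλ,  σ = 1.9769 rad → d_gc = 12596.5 km
Rhumb line: Δψ = -1.0797, q = Δφ/Δψ = 0.8574, d_rh = R√(Δφ²+q²Δλ²) = 13479.5 km
Excess = 13479.5 − 12596.5 = 883.0 ≈ 883 km

883 km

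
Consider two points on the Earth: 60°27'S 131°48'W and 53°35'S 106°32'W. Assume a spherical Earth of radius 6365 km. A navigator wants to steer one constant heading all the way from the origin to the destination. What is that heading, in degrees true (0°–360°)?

Δψ = ln[tan(π/4+φ₂/2)/tan(π/4+φ₁/2)] = +0.2209
Δλ = +0.4410 rad (taken the short way round)
course = atan2(Δλ, Δψ) = 63.39°

63.4°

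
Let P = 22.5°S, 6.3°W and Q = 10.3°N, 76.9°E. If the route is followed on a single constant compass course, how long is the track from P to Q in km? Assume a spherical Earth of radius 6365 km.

Δψ = ln[tan(π/4+φ₂/2)/tan(π/4+φ₁/2)] = +0.5839;  Δφ = +0.5725 rad,  Δλ = +1.4521 rad
q = Δφ/Δψ = 0.9803
d = R·√(Δφ² + q²Δλ²) = 6365·1.53437 = 9766 km

9766 km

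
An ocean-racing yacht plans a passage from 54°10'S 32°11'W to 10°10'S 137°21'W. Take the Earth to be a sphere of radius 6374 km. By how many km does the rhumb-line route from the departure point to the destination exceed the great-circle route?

581 km

Great circle: cos σ = sin φ₁ sin φ₂ + cos φ₁ cos φ₂ cos Δλ,  σ = 1.5785 rad → d_gc = 10061.1 km
Rhumb line: Δψ = +0.9508, q = Δφ/Δψ = 0.8077, d_rh = R√(Δφ²+q²Δλ²) = 10642.4 km
Excess = 10642.4 − 10061.1 = 581.3 ≈ 581 km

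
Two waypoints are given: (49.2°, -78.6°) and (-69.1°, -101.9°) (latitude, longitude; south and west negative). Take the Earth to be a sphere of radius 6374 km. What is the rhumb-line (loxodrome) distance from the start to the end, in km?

Rhumb course C = atan2(Δλ, Δψ) with Δψ = ln[tan(π/4+φ₂/2)/tan(π/4+φ₁/2)] = -2.6796, Δλ = -0.4067 → C = 188.63°
d = R·|Δφ| / |cos C| = 6374·2.06472 / 0.98868 = 13311 km

13311 km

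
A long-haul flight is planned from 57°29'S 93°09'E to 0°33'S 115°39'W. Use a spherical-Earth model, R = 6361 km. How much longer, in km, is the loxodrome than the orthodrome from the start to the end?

1982 km

Great circle: cos σ = sin φ₁ sin φ₂ + cos φ₁ cos φ₂ cos Δλ,  σ = 2.0521 rad → d_gc = 13053.4 km
Rhumb line: Δψ = +1.2227, q = Δφ/Δψ = 0.8127, d_rh = R√(Δφ²+q²Δλ²) = 15035.5 km
Excess = 15035.5 − 13053.4 = 1982.1 ≈ 1982 km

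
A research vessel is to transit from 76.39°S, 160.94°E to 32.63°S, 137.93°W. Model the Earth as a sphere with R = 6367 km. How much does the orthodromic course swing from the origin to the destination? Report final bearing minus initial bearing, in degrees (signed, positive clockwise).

Initial bearing θ₁ = atan2(sin Δλ cos φ₂, cos φ₁ sin φ₂ − sin φ₁ cos φ₂ cos Δλ) = 70.01°
Final bearing θ₂ = (initial bearing from the destination back to the start) + 180° = 15.22°
Δθ = θ₂ − θ₁ = -54.8°

-54.8°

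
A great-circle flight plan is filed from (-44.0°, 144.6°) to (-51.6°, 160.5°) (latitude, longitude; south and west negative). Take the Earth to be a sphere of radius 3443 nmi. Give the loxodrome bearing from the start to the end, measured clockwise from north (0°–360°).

125.5°

Δψ = ln[tan(π/4+φ₂/2)/tan(π/4+φ₁/2)] = -0.1980
Δλ = +0.2775 rad (taken the short way round)
course = atan2(Δλ, Δψ) = 125.50°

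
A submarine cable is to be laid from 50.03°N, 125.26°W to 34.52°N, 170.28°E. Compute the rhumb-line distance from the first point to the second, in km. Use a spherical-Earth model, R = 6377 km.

5541 km

Rhumb course C = atan2(Δλ, Δψ) with Δψ = ln[tan(π/4+φ₂/2)/tan(π/4+φ₁/2)] = -0.3689, Δλ = -1.1250 → C = 251.85°
d = R·|Δφ| / |cos C| = 6377·0.27070 / 0.31155 = 5541 km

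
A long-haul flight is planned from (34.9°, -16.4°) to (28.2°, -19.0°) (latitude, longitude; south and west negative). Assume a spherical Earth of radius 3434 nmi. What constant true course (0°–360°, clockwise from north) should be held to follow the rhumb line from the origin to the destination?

Δψ = ln[tan(π/4+φ₂/2)/tan(π/4+φ₁/2)] = -0.1374
Δλ = -0.0454 rad (taken the short way round)
course = atan2(Δλ, Δψ) = 198.28°

198.3°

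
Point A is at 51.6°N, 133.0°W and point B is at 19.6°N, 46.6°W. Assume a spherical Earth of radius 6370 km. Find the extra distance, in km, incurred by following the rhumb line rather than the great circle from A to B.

324 km

Great circle: cos σ = sin φ₁ sin φ₂ + cos φ₁ cos φ₂ cos Δλ,  σ = 1.2665 rad → d_gc = 8067.5 km
Rhumb line: Δψ = -0.7059, q = Δφ/Δψ = 0.7912, d_rh = R√(Δφ²+q²Δλ²) = 8391.4 km
Excess = 8391.4 − 8067.5 = 323.9 ≈ 324 km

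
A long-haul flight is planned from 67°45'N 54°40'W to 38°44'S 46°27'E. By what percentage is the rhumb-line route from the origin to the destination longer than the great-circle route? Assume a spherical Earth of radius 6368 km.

2.7%

Great circle: σ = 2.2602 rad → d_gc = Rσ = 14392.8 km
Rhumb: Δφ = -1.8585, Δλ = +1.7648, Δψ = -2.3607, q = Δφ/Δψ = 0.7873 → d_rh = R√(Δφ²+q²Δλ²) = 14776.5 km
Excess = (14776.5 − 14392.8) / 14392.8 = 383.7 / 14392.8 = 2.67% ≈ 2.7%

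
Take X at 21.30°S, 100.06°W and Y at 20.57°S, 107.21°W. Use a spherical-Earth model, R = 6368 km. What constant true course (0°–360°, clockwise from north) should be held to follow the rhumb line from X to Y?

276.2°

Meridional parts: M(φ₁)=-0.3806, M(φ₂)=-0.3670 → ΔM = +0.0136;  Δλ = -0.1248 rad
tan C = Δλ / ΔM = -9.1479 → C = 276.24°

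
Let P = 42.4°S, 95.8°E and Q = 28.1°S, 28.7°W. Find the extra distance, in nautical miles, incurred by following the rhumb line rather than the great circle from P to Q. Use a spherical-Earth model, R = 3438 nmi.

552 nmi

Great circle: cos σ = sin φ₁ sin φ₂ + cos φ₁ cos φ₂ cos Δλ,  σ = 1.6222 rad → d_gc = 5577.0 nmi
Rhumb line: Δψ = +0.3072, q = Δφ/Δψ = 0.8124, d_rh = R√(Δφ²+q²Δλ²) = 6129.3 nmi
Excess = 6129.3 − 5577.0 = 552.3 ≈ 552 nmi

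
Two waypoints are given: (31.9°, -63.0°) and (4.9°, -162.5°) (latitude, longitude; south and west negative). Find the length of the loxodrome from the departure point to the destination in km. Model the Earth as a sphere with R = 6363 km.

Δψ = ln[tan(π/4+φ₂/2)/tan(π/4+φ₁/2)] = -0.5024;  Δφ = -0.4712 rad,  Δλ = -1.7366 rad
q = Δφ/Δψ = 0.9381
d = R·√(Δφ² + q²Δλ²) = 6363·1.69584 = 10791 km

10791 km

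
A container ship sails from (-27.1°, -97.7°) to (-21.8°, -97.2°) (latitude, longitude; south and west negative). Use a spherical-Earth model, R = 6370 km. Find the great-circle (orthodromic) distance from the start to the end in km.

591 km

cos σ = sin φ₁ sin φ₂ + cos φ₁ cos φ₂ cos Δλ
      = sin(-27.10°)sin(-21.80°) + cos(-27.10°)cos(-21.80°)cos(0.50°) = 0.9957
σ = 5.319° → d = Rσ = 6370·0.09284 = 591 km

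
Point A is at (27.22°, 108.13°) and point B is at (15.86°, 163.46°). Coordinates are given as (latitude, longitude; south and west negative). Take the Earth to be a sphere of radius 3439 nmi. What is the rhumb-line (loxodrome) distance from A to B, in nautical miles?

Rhumb course C = atan2(Δλ, Δψ) with Δψ = ln[tan(π/4+φ₂/2)/tan(π/4+φ₁/2)] = -0.2136, Δλ = +0.9657 → C = 102.47°
d = R·|Δφ| / |cos C| = 3439·0.19827 / 0.21598 = 3157 nmi

3157 nmi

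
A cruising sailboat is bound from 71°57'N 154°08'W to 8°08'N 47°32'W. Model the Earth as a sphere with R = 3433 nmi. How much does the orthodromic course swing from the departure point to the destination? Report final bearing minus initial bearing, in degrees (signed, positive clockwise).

+91.0°

At departure: θ₁ = atan2(sin Δλ cos φ₂, cos φ₁ sin φ₂ − sin φ₁ cos φ₂ cos Δλ) = 71.76°
At arrival: θ₂ = atan2(sin Δλ cos φ₁, −cos φ₂ sin φ₁ + sin φ₂ cos φ₁ cos Δλ) = 162.71°
Δθ = θ₂ − θ₁ = +91.0°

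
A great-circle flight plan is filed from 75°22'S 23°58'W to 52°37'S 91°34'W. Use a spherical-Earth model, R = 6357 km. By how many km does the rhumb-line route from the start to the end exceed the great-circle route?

Great circle: cos σ = sin φ₁ sin φ₂ + cos φ₁ cos φ₂ cos Δλ,  σ = 0.5966 rad → d_gc = 3792.4 km
Rhumb line: Δψ = +0.9689, q = Δφ/Δψ = 0.4098, d_rh = R√(Δφ²+q²Δλ²) = 3977.4 km
Excess = 3977.4 − 3792.4 = 185.0 ≈ 185 km

185 km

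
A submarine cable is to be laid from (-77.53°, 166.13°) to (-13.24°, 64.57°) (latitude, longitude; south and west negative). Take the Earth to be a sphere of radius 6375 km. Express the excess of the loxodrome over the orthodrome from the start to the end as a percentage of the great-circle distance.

Great circle: σ = 1.3883 rad → d_gc = Rσ = 8850.3 km
Rhumb: Δφ = +1.1221, Δλ = -1.7726, Δψ = +1.9809, q = Δφ/Δψ = 0.5664 → d_rh = R√(Δφ²+q²Δλ²) = 9598.9 km
Excess = (9598.9 − 8850.3) / 8850.3 = 748.6 / 8850.3 = 8.46% ≈ 8.5%

8.5%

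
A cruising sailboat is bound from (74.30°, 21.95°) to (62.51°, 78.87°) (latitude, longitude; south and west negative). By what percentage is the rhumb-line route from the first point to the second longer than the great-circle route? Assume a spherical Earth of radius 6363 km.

3.7%

Great circle: σ = 0.3971 rad → d_gc = Rσ = 2527.0 km
Rhumb: Δφ = -0.2058, Δλ = +0.9934, Δψ = -0.5733, q = Δφ/Δψ = 0.3589 → d_rh = R√(Δφ²+q²Δλ²) = 2619.5 km
Excess = (2619.5 − 2527.0) / 2527.0 = 92.5 / 2527.0 = 3.66% ≈ 3.7%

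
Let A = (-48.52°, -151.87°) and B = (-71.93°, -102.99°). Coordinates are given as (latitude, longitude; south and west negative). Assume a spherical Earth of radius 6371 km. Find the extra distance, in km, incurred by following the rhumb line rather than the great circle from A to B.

84 km

Great circle: cos σ = sin φ₁ sin φ₂ + cos φ₁ cos φ₂ cos Δλ,  σ = 0.5598 rad → d_gc = 3566.7 km
Rhumb line: Δψ = -0.8677, q = Δφ/Δψ = 0.4709, d_rh = R√(Δφ²+q²Δλ²) = 3650.5 km
Excess = 3650.5 − 3566.7 = 83.8 ≈ 84 km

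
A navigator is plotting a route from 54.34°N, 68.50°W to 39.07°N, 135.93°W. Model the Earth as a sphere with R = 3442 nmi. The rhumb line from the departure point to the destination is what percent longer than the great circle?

Great circle: σ = 0.8151 rad → d_gc = Rσ = 2805.5 nmi
Rhumb: Δφ = -0.2665, Δλ = -1.1769, Δψ = -0.3925, q = Δφ/Δψ = 0.6791 → d_rh = R√(Δφ²+q²Δλ²) = 2899.8 nmi
Excess = (2899.8 − 2805.5) / 2805.5 = 94.3 / 2805.5 = 3.36% ≈ 3.4%

3.4%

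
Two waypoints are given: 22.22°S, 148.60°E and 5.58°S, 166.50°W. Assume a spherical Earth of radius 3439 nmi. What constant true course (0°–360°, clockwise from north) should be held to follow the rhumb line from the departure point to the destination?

Δψ = ln[tan(π/4+φ₂/2)/tan(π/4+φ₁/2)] = +0.3004
Δλ = +0.7837 rad (taken the short way round)
course = atan2(Δλ, Δψ) = 69.03°

69.0°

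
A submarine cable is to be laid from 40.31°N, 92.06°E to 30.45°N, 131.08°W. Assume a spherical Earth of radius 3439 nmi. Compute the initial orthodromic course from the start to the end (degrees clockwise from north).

θ = atan2( sin Δλ·cos φ₂ ,  cos φ₁ sin φ₂ − sin φ₁ cos φ₂ cos Δλ )
  = atan2(+0.5895, +0.7934) = 36.61°

36.6°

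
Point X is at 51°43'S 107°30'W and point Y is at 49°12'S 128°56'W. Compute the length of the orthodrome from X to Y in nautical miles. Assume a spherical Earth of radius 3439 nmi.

cos σ = sin φ₁ sin φ₂ + cos φ₁ cos φ₂ cos Δλ
      = sin(-51.72°)sin(-49.20°) + cos(-51.72°)cos(-49.20°)cos(-21.43°) = 0.9710
σ = 13.823° → d = Rσ = 3439·0.24125 = 830 nmi

830 nmi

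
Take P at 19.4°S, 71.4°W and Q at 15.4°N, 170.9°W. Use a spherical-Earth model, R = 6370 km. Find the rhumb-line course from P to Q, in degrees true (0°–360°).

289.6°

Δψ = ln[tan(π/4+φ₂/2)/tan(π/4+φ₁/2)] = +0.6173
Δλ = -1.7366 rad (taken the short way round)
course = atan2(Δλ, Δψ) = 289.57°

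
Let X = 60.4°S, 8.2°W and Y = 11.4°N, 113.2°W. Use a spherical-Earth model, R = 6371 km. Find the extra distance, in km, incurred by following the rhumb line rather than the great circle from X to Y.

521 km

Great circle: cos σ = sin φ₁ sin φ₂ + cos φ₁ cos φ₂ cos Δλ,  σ = 1.8725 rad → d_gc = 11929.9 km
Rhumb line: Δψ = +1.5313, q = Δφ/Δψ = 0.8184, d_rh = R√(Δφ²+q²Δλ²) = 12451.2 km
Excess = 12451.2 − 11929.9 = 521.3 ≈ 521 km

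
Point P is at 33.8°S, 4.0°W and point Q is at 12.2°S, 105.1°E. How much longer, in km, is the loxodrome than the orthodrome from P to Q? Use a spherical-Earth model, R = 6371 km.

Great circle: cos σ = sin φ₁ sin φ₂ + cos φ₁ cos φ₂ cos Δλ,  σ = 1.7196 rad → d_gc = 10955.3 km
Rhumb line: Δψ = +0.4129, q = Δφ/Δψ = 0.9130, d_rh = R√(Δφ²+q²Δλ²) = 11333.9 km
Excess = 11333.9 − 10955.3 = 378.6 ≈ 379 km

379 km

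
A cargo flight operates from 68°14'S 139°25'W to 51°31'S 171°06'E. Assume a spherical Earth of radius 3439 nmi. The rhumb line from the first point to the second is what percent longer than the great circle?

2.4%

Great circle: σ = 0.5014 rad → d_gc = Rσ = 1724.4 nmi
Rhumb: Δφ = +0.2918, Δλ = -0.8636, Δψ = +0.5963, q = Δφ/Δψ = 0.4893 → d_rh = R√(Δφ²+q²Δλ²) = 1765.9 nmi
Excess = (1765.9 − 1724.4) / 1724.4 = 41.5 / 1724.4 = 2.41% ≈ 2.4%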